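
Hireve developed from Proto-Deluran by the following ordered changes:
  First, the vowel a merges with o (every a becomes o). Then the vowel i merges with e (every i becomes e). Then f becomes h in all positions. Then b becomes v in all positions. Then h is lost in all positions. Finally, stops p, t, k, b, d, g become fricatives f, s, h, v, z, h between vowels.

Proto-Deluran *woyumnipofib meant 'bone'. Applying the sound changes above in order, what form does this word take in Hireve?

woyumnefoev

Hireve: *woyumnipofib > woyumnepofeb > woyumnepoheb > woyumnepohev > woyumnepoev > woyumnefoev  (by vowel merger, unconditioned shift, unconditioned shift, h-loss, intervocalic lenition)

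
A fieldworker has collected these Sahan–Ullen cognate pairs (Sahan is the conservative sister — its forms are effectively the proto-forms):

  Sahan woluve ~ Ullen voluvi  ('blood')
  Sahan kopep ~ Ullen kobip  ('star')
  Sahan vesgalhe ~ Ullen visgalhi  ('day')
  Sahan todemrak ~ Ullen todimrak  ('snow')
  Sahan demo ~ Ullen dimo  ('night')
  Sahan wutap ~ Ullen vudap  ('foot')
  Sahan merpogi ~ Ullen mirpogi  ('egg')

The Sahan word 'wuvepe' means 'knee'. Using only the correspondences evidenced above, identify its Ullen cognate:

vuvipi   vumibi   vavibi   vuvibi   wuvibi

vuvibi

wutap ~ vudap — Sahan w corresponds to Ullen v word-initially before a back vowel.
kopep ~ kobip — Sahan e corresponds to Ullen i after a consonant, before a labial obstruent.
kopep ~ kobip — Sahan p corresponds to Ullen b between vowels (before a front vowel).
woluve ~ voluvi, vesgalhe ~ visgalhi — Sahan e corresponds to Ullen i word-finally.
Applying these to Sahan 'wuvepe':
  wuvepe → vuvepe   (w→v word-initially before a back vowel)
  vuvepe → vuvipe   (e→i after a consonant, before a labial obstruent)
  vuvipe → vuvibe   (p→b between vowels (before a front vowel))
  vuvibe → vuvibi   (e→i word-finally)
So the Ullen cognate is 'vuvibi'.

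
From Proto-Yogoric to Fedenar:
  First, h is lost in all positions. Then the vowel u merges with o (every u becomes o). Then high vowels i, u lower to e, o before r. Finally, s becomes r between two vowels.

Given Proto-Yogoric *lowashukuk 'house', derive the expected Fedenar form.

Fedenar: start from *lowashukuk.
  rule 1 (h-loss): lowashukuk → lowasukuk
  rule 2 (vowel merger): lowasukuk → lowasokok
  rule 3: no change — lowasokok
  rule 4 (rhotacism): lowasokok → lowarokok
  ⇒ Fedenar lowarokok

lowarokok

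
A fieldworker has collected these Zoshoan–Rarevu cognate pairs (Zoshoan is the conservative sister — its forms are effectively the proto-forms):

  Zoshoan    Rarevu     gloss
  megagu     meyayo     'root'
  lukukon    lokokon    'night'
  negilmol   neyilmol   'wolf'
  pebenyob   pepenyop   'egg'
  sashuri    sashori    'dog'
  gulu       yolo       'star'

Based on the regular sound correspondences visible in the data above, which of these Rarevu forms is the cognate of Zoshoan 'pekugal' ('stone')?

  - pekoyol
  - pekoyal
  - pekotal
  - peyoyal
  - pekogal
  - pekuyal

pekoyal

lukukon ~ lokokon, gulu ~ yolo — Zoshoan u corresponds to Rarevu o after a consonant, before a consonant other than r, m, n, p, b, f, v.
megagu ~ meyayo — Zoshoan g corresponds to Rarevu y between vowels (before a back vowel).
Applying these to Zoshoan 'pekugal':
  pekugal → pekogal   (u→o after a consonant, before a consonant other than r, m, n, p, b, f, v)
  pekogal → pekoyal   (g→y between vowels (before a back vowel))
So the Rarevu cognate is 'pekoyal'.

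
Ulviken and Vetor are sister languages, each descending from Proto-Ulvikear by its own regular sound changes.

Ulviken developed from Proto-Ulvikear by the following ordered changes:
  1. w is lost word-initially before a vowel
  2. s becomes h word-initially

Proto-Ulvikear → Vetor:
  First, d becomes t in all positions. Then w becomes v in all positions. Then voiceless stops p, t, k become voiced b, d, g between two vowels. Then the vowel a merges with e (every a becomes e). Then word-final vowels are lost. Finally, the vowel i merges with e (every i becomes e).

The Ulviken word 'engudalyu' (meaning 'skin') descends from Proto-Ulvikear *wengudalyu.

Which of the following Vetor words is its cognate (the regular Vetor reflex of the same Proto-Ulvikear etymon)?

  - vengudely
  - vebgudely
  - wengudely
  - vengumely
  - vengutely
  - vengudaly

Vetor: *wengudalyu
  wengudalyu → wengutalyu   [unconditioned shift]
  wengutalyu → vengutalyu   [unconditioned shift]
  vengutalyu → vengudalyu   [intervocalic voicing]
  vengudalyu → vengudelyu   [vowel merger]
  vengudelyu → vengudely   [apocope]
  vengudely (rule 6 does not apply)
  giving Vetor vengudely.
The other candidates each miss or misapply at least one Vetor change.

vengudely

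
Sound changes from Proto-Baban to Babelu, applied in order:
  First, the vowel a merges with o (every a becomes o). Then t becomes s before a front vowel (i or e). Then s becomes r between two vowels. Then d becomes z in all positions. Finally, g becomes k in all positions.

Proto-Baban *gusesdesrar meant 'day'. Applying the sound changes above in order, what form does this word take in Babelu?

kureszesror

Babelu: start from *gusesdesrar.
  rule 1 (vowel merger): gusesdesrar → gusesdesror
  rule 2: no change — gusesdesror
  rule 3 (rhotacism): gusesdesror → guresdesror
  rule 4 (unconditioned shift): guresdesror → gureszesror
  rule 5 (unconditioned shift): gureszesror → kureszesror
  ⇒ Babelu kureszesror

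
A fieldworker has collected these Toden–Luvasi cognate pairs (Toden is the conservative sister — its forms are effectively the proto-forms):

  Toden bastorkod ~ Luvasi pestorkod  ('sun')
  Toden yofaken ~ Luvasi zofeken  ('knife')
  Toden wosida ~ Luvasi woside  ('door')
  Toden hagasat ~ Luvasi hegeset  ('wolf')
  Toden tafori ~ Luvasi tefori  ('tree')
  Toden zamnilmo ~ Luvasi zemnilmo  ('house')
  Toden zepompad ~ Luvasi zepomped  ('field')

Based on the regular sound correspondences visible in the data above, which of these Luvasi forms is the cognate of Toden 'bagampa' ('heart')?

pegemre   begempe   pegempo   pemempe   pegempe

bastorkod ~ pestorkod — Toden b corresponds to Luvasi p word-initially before a back vowel.
bastorkod ~ pestorkod, yofaken ~ zofeken — Toden a corresponds to Luvasi e after a consonant, before a consonant other than r, m, n, p, b, f, v.
zamnilmo ~ zemnilmo — Toden a corresponds to Luvasi e after a consonant, before a nasal.
wosida ~ woside — Toden a corresponds to Luvasi e word-finally.
Applying these to Toden 'bagampa':
  bagampa → pagampa   (b→p word-initially before a back vowel)
  pagampa → pegampa   (a→e after a consonant, before a consonant other than r, m, n, p, b, f, v)
  pegampa → pegempa   (a→e after a consonant, before a nasal)
  pegempa → pegempe   (a→e word-finally)
So the Luvasi cognate is 'pegempe'.

pegempe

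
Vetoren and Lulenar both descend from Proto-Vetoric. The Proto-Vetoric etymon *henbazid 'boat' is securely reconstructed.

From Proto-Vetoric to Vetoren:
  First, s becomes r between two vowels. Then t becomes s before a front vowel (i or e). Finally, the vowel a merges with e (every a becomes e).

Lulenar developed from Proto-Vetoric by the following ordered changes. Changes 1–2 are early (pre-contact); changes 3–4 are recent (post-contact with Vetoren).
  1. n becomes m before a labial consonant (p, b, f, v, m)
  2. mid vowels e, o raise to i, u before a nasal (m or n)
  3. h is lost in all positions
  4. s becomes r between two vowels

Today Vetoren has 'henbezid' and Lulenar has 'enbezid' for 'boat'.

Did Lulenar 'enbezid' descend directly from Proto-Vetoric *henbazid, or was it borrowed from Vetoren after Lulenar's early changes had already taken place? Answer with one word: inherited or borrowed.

If inherited, *henbazid would pass through all of Lulenar's changes:
Lulenar: *henbazid > hembazid > himbazid > imbazid  (by nasal place assimilation, pre-nasal raising, h-loss)
If borrowed from Vetoren 'henbezid' after the early changes, it would undergo only the recent ones:
  rule 3 (h-loss): henbezid → enbezid
  rule 4 (rhotacism): no change (enbezid)
  ⇒ as a loan: enbezid
Lulenar 'enbezid' matches the loan outcome 'enbezid', not the inherited 'imbazid' — it skipped the early Lulenar changes, so it was borrowed from Vetoren.

borrowed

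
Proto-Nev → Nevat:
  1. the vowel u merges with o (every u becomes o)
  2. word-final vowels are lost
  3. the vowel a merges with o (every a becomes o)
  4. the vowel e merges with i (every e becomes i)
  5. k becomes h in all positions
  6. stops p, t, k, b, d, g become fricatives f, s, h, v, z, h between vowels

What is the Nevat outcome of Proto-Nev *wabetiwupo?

wovisiwop

Nevat: start from *wabetiwupo.
  rule 1 (vowel merger): wabetiwupo → wabetiwopo
  rule 2 (apocope): wabetiwopo → wabetiwop
  rule 3 (vowel merger): wabetiwop → wobetiwop
  rule 4 (vowel merger): wobetiwop → wobitiwop
  rule 5: no change — wobitiwop
  rule 6 (intervocalic lenition): wobitiwop → wovisiwop
  ⇒ Nevat wovisiwop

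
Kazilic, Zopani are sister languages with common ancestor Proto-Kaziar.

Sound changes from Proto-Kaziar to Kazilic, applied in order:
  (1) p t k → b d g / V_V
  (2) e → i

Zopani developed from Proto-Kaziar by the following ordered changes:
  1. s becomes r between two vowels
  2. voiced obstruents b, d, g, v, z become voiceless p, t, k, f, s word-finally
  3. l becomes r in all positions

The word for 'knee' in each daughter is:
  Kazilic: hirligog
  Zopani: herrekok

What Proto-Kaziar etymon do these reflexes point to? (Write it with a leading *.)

*herlekog

Position 4: Kazilic has l, Zopani has r. Kazilic preserves l here (none of its changes turn any other segment into l), so the proto-segment is *l.
Position 8: Kazilic has g, Zopani has k. Taking the neighbouring segments as reconstructed: Kazilic g can only go back to *g; Zopani k could go back to *k or *g — the one source consistent with every daughter is *g.
Position 2: Kazilic has i, Zopani has e. Zopani preserves e here (none of its changes turn any other segment into e), so the proto-segment is *e.
Verify the candidate proto-form against each daughter:
Kazilic: start from *herlekog.
  rule 1 (intervocalic voicing): herlekog → herlegog
  rule 2 (vowel merger): herlegog → hirligog
  ⇒ Kazilic hirligog
Zopani: *herlekog > herlekok > herrekok  (by final devoicing, unconditioned shift)
Only *herlekog yields all of Kazilic hirligog, Zopani herrekok.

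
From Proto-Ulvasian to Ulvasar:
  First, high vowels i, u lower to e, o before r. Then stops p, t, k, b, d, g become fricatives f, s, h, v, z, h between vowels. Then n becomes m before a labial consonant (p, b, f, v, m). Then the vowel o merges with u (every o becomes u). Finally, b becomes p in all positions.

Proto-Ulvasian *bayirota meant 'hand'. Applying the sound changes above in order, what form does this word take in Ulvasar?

payerusa

Ulvasar: *bayirota
  bayirota → bayerota   [pre-rhotic lowering]
  bayerota → bayerosa   [intervocalic lenition]
  bayerosa (rule 3 does not apply)
  bayerosa → bayerusa   [vowel merger]
  bayerusa → payerusa   [unconditioned shift]
  giving Ulvasar payerusa.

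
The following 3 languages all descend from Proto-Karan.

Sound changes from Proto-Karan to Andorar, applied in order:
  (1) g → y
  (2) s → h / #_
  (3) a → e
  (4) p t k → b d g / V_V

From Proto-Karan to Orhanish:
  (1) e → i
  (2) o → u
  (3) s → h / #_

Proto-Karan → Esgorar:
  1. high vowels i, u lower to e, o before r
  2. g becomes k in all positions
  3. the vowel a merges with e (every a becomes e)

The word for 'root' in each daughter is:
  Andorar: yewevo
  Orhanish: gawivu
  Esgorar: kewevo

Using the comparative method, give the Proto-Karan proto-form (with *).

Position 6: Andorar has o, Orhanish has u, Esgorar has o. Andorar preserves o here (none of its changes turn any other segment into o), so the proto-segment is *o.
Position 2: Andorar has e, Orhanish has a, Esgorar has e. Orhanish preserves a here (none of its changes turn any other segment into a), so the proto-segment is *a.
This points to *gawevo. Verify forward in each daughter:
Andorar: *gawevo
  gawevo → yawevo   [unconditioned shift]
  yawevo (rule 2 does not apply)
  yawevo → yewevo   [vowel merger]
  yewevo (rule 4 does not apply)
  giving Andorar yewevo.
Orhanish: *gawevo
  gawevo → gawivo   [vowel merger]
  gawivo → gawivu   [vowel merger]
  gawivu (rule 3 does not apply)
  giving Orhanish gawivu.
Esgorar: *gawevo > kawevo > kewevo  (by unconditioned shift, vowel merger)
No other proto-form is consistent with every reflex, so the reconstruction is *gawevo.

*gawevo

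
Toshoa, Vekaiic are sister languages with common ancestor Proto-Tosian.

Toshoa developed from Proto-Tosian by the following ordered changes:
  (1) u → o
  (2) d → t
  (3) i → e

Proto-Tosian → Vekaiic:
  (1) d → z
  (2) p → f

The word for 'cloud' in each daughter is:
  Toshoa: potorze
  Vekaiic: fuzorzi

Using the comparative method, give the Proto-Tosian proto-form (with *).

*pudorzi

Position 3: Toshoa has t, Vekaiic has z. Taking the neighbouring segments as reconstructed: Toshoa t could go back to *t or *d; Vekaiic z could go back to *d or *z — the one source consistent with every daughter is *d.
Position 2: Toshoa has o, Vekaiic has u. Vekaiic preserves u here (none of its changes turn any other segment into u), so the proto-segment is *u.
This points to *pudorzi. Verify forward in each daughter:
Toshoa: *pudorzi > podorzi > potorzi > potorze  (by vowel merger, unconditioned shift, vowel merger)
Vekaiic: start from *pudorzi.
  rule 1 (unconditioned shift): pudorzi → puzorzi
  rule 2 (unconditioned shift): puzorzi → fuzorzi
  ⇒ Vekaiic fuzorzi
Only *pudorzi yields all of Toshoa potorze, Vekaiic fuzorzi.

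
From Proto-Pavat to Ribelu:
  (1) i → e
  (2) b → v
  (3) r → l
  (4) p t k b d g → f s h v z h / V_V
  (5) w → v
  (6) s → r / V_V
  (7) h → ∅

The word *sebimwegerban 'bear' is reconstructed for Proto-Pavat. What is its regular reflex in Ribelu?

sevemveelvan

Ribelu: start from *sebimwegerban.
  rule 1 (vowel merger): sebimwegerban → sebemwegerban
  rule 2 (unconditioned shift): sebemwegerban → sevemwegervan
  rule 3 (unconditioned shift): sevemwegervan → sevemwegelvan
  rule 4 (intervocalic lenition): sevemwegelvan → sevemwehelvan
  rule 5 (unconditioned shift): sevemwehelvan → sevemvehelvan
  rule 6: no change — sevemvehelvan
  rule 7 (h-loss): sevemvehelvan → sevemveelvan
  ⇒ Ribelu sevemveelvan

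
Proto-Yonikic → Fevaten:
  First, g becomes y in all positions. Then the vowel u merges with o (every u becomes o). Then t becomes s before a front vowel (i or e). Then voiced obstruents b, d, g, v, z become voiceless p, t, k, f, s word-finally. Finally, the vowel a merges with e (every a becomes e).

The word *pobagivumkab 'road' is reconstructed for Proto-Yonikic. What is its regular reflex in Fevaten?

Fevaten: *pobagivumkab > pobayivumkab > pobayivomkab > pobayivomkap > pobeyivomkep  (by unconditioned shift, vowel merger, final devoicing, vowel merger)

pobeyivomkep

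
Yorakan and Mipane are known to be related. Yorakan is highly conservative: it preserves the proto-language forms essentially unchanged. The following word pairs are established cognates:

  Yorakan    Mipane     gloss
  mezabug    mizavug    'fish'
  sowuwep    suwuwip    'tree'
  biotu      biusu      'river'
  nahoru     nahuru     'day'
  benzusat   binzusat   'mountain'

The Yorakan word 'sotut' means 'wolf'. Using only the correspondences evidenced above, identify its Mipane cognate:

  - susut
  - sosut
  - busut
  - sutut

sowuwep ~ suwuwip — Yorakan o corresponds to Mipane u after a consonant, before a consonant other than r, m, n, p, b, f, v.
biotu ~ biusu — Yorakan t corresponds to Mipane s between vowels (before a back vowel).
Applying these to Yorakan 'sotut':
  sotut → sutut   (o→u after a consonant, before a consonant other than r, m, n, p, b, f, v)
  sutut → susut   (t→s between vowels (before a back vowel))
So the Mipane cognate is 'susut'.

susut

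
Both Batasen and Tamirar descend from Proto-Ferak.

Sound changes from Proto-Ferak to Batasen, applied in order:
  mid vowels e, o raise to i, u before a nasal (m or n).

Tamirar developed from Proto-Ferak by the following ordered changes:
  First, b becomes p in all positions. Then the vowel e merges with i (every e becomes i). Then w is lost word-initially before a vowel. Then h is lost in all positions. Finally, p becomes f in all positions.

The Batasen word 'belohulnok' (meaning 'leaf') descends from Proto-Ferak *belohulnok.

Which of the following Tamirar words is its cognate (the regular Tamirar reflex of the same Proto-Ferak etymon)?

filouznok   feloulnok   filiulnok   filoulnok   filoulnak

Tamirar: start from *belohulnok.
  rule 1 (unconditioned shift): belohulnok → pelohulnok
  rule 2 (vowel merger): pelohulnok → pilohulnok
  rule 3: no change — pilohulnok
  rule 4 (h-loss): pilohulnok → piloulnok
  rule 5 (unconditioned shift): piloulnok → filoulnok
  ⇒ Tamirar filoulnok
Among the options, 'filoulnok' alone shows every Tamirar change applied in order.

filoulnok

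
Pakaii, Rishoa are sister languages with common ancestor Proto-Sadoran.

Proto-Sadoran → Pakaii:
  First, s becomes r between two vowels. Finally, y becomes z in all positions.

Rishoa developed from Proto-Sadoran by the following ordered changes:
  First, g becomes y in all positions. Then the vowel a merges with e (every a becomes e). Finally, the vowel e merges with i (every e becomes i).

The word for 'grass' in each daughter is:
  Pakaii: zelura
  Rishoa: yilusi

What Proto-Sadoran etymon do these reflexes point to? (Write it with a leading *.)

Position 1: Pakaii has z, Rishoa has y. Taking the neighbouring segments as reconstructed: Pakaii z could go back to *z or *y; Rishoa y could go back to *g or *y — the one source consistent with every daughter is *y.
Position 5: Pakaii has r, Rishoa has s. Rishoa preserves s here (none of its changes turn any other segment into s), so the proto-segment is *s.
This points to *yelusa. Verify forward in each daughter:
Pakaii: *yelusa
  yelusa → yelura   [rhotacism]
  yelura → zelura   [unconditioned shift]
  giving Pakaii zelura.
Rishoa: *yelusa
  yelusa (rule 1 does not apply)
  yelusa → yeluse   [vowel merger]
  yeluse → yilusi   [vowel merger]
  giving Rishoa yilusi.
Only *yelusa yields all of Pakaii zelura, Rishoa yilusi.

*yelusa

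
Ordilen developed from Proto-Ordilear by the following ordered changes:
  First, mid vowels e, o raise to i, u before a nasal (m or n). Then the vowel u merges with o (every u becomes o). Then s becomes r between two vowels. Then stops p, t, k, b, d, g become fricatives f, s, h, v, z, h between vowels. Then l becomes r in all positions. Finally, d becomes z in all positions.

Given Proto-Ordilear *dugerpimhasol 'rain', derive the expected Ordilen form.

Ordilen: start from *dugerpimhasol.
  rule 1: no change — dugerpimhasol
  rule 2 (vowel merger): dugerpimhasol → dogerpimhasol
  rule 3 (rhotacism): dogerpimhasol → dogerpimharol
  rule 4 (intervocalic lenition): dogerpimharol → doherpimharol
  rule 5 (unconditioned shift): doherpimharol → doherpimharor
  rule 6 (unconditioned shift): doherpimharor → zoherpimharor
  ⇒ Ordilen zoherpimharor

zoherpimharor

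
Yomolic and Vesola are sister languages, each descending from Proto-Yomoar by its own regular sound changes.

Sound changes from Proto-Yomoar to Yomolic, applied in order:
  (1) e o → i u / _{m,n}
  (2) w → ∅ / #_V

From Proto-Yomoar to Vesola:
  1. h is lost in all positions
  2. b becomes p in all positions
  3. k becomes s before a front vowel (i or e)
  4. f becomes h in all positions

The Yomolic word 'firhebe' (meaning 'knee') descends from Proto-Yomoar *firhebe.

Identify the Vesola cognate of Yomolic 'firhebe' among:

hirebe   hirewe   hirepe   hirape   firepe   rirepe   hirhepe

hirepe

Vesola: *firhebe
  firhebe → firebe   [h-loss]
  firebe → firepe   [unconditioned shift]
  firepe (rule 3 does not apply)
  firepe → hirepe   [unconditioned shift]
  giving Vesola hirepe.
The other candidates each miss or misapply at least one Vesola change.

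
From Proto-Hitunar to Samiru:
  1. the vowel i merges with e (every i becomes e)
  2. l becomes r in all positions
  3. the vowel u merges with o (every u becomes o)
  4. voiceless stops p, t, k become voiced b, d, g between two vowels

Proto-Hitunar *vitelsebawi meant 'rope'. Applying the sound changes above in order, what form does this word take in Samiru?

Samiru: *vitelsebawi
  vitelsebawi → vetelsebawe   [vowel merger]
  vetelsebawe → vetersebawe   [unconditioned shift]
  vetersebawe (rule 3 does not apply)
  vetersebawe → vedersebawe   [intervocalic voicing]
  giving Samiru vedersebawe.

vedersebawe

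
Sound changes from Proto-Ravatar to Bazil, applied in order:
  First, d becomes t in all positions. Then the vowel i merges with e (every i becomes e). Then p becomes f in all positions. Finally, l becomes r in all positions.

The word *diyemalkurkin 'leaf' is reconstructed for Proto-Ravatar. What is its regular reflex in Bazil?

Bazil: *diyemalkurkin > tiyemalkurkin > teyemalkurken > teyemarkurken  (by unconditioned shift, vowel merger, unconditioned shift)

teyemarkurken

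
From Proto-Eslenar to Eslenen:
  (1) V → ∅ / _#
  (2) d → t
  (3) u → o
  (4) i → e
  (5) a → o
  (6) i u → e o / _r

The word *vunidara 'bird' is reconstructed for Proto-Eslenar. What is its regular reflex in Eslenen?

vonetor

Eslenen: *vunidara
  vunidara → vunidar   [apocope]
  vunidar → vunitar   [unconditioned shift]
  vunitar → vonitar   [vowel merger]
  vonitar → vonetar   [vowel merger]
  vonetar → vonetor   [vowel merger]
  vonetor (rule 6 does not apply)
  giving Eslenen vonetor.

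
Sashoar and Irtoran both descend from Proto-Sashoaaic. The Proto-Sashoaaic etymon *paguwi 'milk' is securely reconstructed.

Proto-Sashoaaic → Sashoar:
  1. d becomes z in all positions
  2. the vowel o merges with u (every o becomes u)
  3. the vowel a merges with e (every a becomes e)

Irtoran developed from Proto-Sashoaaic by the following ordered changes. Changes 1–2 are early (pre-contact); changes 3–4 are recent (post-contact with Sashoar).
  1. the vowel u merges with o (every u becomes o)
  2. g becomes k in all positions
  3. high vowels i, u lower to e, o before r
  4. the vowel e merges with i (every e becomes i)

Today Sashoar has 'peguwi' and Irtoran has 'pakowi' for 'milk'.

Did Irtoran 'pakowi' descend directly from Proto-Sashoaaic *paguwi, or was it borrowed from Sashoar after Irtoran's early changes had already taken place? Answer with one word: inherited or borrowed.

inherited

If inherited, *paguwi would pass through all of Irtoran's changes:
Irtoran: *paguwi
  paguwi → pagowi   [vowel merger]
  pagowi → pakowi   [unconditioned shift]
  pakowi (rule 3 does not apply)
  pakowi (rule 4 does not apply)
  giving Irtoran pakowi.
If borrowed from Sashoar 'peguwi' after the early changes, it would undergo only the recent ones:
  rule 3 (pre-rhotic lowering): no change (peguwi)
  rule 4 (vowel merger): peguwi → piguwi
  ⇒ as a loan: piguwi
Irtoran 'pakowi' matches the inherited outcome exactly, so it is an inherited cognate, not a loan.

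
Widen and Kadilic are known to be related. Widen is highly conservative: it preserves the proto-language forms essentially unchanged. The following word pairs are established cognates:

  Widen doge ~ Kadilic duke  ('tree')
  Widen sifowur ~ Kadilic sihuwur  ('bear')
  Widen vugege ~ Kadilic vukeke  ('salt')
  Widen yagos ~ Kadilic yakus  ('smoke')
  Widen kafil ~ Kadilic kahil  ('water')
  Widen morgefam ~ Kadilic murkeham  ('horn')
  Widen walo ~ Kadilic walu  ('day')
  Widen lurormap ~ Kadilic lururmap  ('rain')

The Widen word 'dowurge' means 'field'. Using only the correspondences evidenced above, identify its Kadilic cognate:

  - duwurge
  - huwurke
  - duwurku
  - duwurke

doge ~ duke, sifowur ~ sihuwur — Widen o corresponds to Kadilic u after a consonant, before a consonant other than r, m, n, p, b, f, v.
morgefam ~ murkeham — Widen g corresponds to Kadilic k after a consonant, before a front vowel.
Applying these to Widen 'dowurge':
  dowurge → duwurge   (o→u after a consonant, before a consonant other than r, m, n, p, b, f, v)
  duwurge → duwurke   (g→k after a consonant, before a front vowel)
So the Kadilic cognate is 'duwurke'.

duwurke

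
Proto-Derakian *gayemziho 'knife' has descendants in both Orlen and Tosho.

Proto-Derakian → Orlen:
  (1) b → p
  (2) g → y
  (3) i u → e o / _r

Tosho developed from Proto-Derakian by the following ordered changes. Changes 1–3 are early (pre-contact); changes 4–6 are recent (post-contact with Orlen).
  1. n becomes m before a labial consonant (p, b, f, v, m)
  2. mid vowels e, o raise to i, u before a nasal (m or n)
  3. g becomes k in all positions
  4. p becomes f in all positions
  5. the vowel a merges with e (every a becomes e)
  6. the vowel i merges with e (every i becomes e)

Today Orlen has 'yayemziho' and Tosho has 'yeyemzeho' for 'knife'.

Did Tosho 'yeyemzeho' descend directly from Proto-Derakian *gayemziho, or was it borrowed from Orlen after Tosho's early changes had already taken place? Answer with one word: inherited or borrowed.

If inherited, *gayemziho would pass through all of Tosho's changes:
Tosho: *gayemziho > gayimziho > kayimziho > keyimziho > keyemzeho  (by pre-nasal raising, unconditioned shift, vowel merger, vowel merger)
If borrowed from Orlen 'yayemziho' after the early changes, it would undergo only the recent ones:
  rule 4 (unconditioned shift): no change (yayemziho)
  rule 5 (vowel merger): yayemziho → yeyemziho
  rule 6 (vowel merger): yeyemziho → yeyemzeho
  ⇒ as a loan: yeyemzeho
Tosho 'yeyemzeho' matches the loan outcome 'yeyemzeho', not the inherited 'keyemzeho' — it skipped the early Tosho changes, so it was borrowed from Orlen.

borrowed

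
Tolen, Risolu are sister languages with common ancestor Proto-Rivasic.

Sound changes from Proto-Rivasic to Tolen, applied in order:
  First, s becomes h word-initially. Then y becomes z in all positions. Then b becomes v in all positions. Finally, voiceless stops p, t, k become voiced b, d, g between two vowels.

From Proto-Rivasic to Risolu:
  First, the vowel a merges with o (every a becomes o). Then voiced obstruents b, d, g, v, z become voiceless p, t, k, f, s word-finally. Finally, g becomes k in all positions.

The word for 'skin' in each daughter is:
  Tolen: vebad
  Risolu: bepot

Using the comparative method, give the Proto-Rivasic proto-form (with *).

*bepad

Position 5: Tolen has d, Risolu has t. Taking the neighbouring segments as reconstructed: Tolen d can only go back to *d; Risolu t could go back to *t or *d — the one source consistent with every daughter is *d.
Position 3: Tolen has b, Risolu has p. In Tolen, b can only continue *p, so the proto-segment is *p.
Position 1: Tolen has v, Risolu has b. Risolu preserves b here (none of its changes turn any other segment into b), so the proto-segment is *b.
This points to *bepad. Verify forward in each daughter:
Tolen: start from *bepad.
  rule 1: no change — bepad
  rule 2: no change — bepad
  rule 3 (unconditioned shift): bepad → vepad
  rule 4 (intervocalic voicing): vepad → vebad
  ⇒ Tolen vebad
Risolu: *bepad
  bepad → bepod   [vowel merger]
  bepod → bepot   [final devoicing]
  bepot (rule 3 does not apply)
  giving Risolu bepot.
*bepad is the unique common source.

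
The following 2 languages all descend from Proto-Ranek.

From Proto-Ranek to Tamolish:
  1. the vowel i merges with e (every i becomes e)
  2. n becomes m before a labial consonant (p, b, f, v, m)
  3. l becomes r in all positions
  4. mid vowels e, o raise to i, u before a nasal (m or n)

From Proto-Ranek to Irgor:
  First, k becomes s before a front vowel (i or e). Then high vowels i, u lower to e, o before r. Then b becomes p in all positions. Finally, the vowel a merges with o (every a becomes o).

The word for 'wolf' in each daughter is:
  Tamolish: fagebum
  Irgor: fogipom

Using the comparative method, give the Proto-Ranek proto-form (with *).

*fagibom

Position 6: Tamolish has u, Irgor has o. Taking the neighbouring segments as reconstructed: Tamolish u could go back to *o or *u; Irgor o could go back to *a or *o — the one source consistent with every daughter is *o.
Position 5: Tamolish has b, Irgor has p. Tamolish preserves b here (none of its changes turn any other segment into b), so the proto-segment is *b.
Verify the candidate proto-form against each daughter:
Tamolish: *fagibom > fagebom > fagebum  (by vowel merger, pre-nasal raising)
Irgor: *fagibom
  fagibom (rule 1 does not apply)
  fagibom (rule 2 does not apply)
  fagibom → fagipom   [unconditioned shift]
  fagipom → fogipom   [vowel merger]
  giving Irgor fogipom.
Only *fagibom yields all of Tamolish fagebum, Irgor fogipom.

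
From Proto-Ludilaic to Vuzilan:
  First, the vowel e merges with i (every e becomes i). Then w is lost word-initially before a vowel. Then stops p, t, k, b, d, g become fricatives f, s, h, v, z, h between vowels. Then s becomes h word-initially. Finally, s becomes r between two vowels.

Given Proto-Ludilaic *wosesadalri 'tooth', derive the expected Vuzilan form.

orirazalri

Vuzilan: start from *wosesadalri.
  rule 1 (vowel merger): wosesadalri → wosisadalri
  rule 2 (glide loss): wosisadalri → osisadalri
  rule 3 (intervocalic lenition): osisadalri → osisazalri
  rule 4: no change — osisazalri
  rule 5 (rhotacism): osisazalri → orirazalri
  ⇒ Vuzilan orirazalri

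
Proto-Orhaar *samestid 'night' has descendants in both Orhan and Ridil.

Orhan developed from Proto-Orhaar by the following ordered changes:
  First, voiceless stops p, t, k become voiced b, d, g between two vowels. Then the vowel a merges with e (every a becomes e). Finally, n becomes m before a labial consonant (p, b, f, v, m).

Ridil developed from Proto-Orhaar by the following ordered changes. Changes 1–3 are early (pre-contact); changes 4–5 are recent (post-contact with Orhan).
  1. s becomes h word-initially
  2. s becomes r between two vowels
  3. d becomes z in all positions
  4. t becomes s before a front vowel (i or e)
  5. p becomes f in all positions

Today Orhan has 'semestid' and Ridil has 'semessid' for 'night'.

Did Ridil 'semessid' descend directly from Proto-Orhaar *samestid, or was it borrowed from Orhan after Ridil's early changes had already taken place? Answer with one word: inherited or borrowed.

If inherited, *samestid would pass through all of Ridil's changes:
Ridil: *samestid > hamestid > hamestiz > hamessiz  (by debuccalisation, unconditioned shift, palatalisation)
If borrowed from Orhan 'semestid' after the early changes, it would undergo only the recent ones:
  rule 4 (palatalisation): semestid → semessid
  rule 5 (unconditioned shift): no change (semessid)
  ⇒ as a loan: semessid
Ridil 'semessid' matches the loan outcome 'semessid', not the inherited 'hamessiz' — it skipped the early Ridil changes, so it was borrowed from Orhan.

borrowed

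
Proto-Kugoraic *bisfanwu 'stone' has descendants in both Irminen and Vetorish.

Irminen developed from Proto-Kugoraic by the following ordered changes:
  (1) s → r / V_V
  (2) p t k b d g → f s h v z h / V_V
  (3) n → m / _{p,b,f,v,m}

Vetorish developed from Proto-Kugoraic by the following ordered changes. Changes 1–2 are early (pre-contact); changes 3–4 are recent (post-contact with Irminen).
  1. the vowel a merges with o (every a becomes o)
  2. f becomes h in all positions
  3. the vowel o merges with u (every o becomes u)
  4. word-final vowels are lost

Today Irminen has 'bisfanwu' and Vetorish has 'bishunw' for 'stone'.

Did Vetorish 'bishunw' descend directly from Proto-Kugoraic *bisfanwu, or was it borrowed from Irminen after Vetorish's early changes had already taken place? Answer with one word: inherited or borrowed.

If inherited, *bisfanwu would pass through all of Vetorish's changes:
Vetorish: *bisfanwu > bisfonwu > bishonwu > bishunwu > bishunw  (by vowel merger, unconditioned shift, vowel merger, apocope)
If borrowed from Irminen 'bisfanwu' after the early changes, it would undergo only the recent ones:
  rule 3 (vowel merger): no change (bisfanwu)
  rule 4 (apocope): bisfanwu → bisfanw
  ⇒ as a loan: bisfanw
Vetorish 'bishunw' matches the inherited outcome exactly, so it is an inherited cognate, not a loan.

inherited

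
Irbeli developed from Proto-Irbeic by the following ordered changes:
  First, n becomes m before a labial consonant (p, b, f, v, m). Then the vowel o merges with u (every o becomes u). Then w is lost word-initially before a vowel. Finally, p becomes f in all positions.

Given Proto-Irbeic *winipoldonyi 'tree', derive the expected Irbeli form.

inifuldunyi

Irbeli: *winipoldonyi > winipuldunyi > inipuldunyi > inifuldunyi  (by vowel merger, glide loss, unconditioned shift)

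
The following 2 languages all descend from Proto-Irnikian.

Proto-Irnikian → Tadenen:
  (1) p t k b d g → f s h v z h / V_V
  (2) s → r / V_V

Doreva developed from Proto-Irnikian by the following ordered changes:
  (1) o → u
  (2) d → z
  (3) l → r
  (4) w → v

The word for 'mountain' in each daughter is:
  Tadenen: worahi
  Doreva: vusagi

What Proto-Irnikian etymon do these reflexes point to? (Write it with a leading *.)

*wosagi

Position 5: Tadenen has h, Doreva has g. Doreva preserves g here (none of its changes turn any other segment into g), so the proto-segment is *g.
Position 1: Tadenen has w, Doreva has v. Tadenen preserves w here (none of its changes turn any other segment into w), so the proto-segment is *w.
Continuing position by position gives *wosagi; check it forward:
Tadenen: *wosagi > wosahi > worahi  (by intervocalic lenition, rhotacism)
Doreva: start from *wosagi.
  rule 1 (vowel merger): wosagi → wusagi
  rule 2: no change — wusagi
  rule 3: no change — wusagi
  rule 4 (unconditioned shift): wusagi → vusagi
  ⇒ Doreva vusagi
Only *wosagi yields all of Tadenen worahi, Doreva vusagi.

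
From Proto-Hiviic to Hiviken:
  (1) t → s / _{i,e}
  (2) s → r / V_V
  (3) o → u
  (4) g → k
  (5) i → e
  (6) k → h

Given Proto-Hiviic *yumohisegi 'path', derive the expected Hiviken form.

Hiviken: *yumohisegi
  yumohisegi (rule 1 does not apply)
  yumohisegi → yumohiregi   [rhotacism]
  yumohiregi → yumuhiregi   [vowel merger]
  yumuhiregi → yumuhireki   [unconditioned shift]
  yumuhireki → yumuhereke   [vowel merger]
  yumuhereke → yumuherehe   [unconditioned shift]
  giving Hiviken yumuherehe.

yumuherehe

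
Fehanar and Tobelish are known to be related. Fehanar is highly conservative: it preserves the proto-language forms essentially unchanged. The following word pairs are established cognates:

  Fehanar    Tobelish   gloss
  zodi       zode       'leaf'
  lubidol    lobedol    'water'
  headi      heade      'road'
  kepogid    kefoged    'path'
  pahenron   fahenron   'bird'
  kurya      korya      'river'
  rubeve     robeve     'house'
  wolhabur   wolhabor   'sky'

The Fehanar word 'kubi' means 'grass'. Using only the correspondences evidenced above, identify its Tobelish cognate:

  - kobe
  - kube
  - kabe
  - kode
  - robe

lubidol ~ lobedol, rubeve ~ robeve — Fehanar u corresponds to Tobelish o after a consonant, before a labial obstruent.
zodi ~ zode, headi ~ heade — Fehanar i corresponds to Tobelish e word-finally.
Applying these to Fehanar 'kubi':
  kubi → kobi   (u→o after a consonant, before a labial obstruent)
  kobi → kobe   (i→e word-finally)
So the Tobelish cognate is 'kobe'.

kobe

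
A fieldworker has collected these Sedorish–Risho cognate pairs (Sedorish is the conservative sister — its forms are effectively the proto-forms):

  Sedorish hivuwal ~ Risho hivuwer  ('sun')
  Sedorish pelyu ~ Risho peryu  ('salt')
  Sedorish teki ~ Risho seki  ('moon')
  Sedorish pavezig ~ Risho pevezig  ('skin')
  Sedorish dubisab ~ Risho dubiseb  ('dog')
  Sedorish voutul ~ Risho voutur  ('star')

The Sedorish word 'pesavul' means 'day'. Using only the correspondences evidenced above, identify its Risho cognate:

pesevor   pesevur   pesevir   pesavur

pesevur

pavezig ~ pevezig — Sedorish a corresponds to Risho e after a consonant, before a labial obstruent.
hivuwal ~ hivuwer, voutul ~ voutur — Sedorish l corresponds to Risho r word-finally.
Applying these to Sedorish 'pesavul':
  pesavul → pesevul   (a→e after a consonant, before a labial obstruent)
  pesevul → pesevur   (l→r word-finally)
So the Risho cognate is 'pesevur'.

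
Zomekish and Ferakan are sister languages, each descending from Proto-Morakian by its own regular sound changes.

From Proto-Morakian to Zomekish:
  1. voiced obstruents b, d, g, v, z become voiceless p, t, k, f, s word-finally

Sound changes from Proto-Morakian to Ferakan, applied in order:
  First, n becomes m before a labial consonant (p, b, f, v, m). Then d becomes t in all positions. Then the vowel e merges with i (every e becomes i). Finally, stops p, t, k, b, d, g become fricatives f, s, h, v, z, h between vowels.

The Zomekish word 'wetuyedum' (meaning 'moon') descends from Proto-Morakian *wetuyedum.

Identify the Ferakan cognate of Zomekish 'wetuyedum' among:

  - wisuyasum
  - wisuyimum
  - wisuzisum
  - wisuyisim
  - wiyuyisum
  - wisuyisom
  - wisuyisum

wisuyisum

Ferakan: *wetuyedum > wetuyetum > wituyitum > wisuyisum  (by unconditioned shift, vowel merger, intervocalic lenition)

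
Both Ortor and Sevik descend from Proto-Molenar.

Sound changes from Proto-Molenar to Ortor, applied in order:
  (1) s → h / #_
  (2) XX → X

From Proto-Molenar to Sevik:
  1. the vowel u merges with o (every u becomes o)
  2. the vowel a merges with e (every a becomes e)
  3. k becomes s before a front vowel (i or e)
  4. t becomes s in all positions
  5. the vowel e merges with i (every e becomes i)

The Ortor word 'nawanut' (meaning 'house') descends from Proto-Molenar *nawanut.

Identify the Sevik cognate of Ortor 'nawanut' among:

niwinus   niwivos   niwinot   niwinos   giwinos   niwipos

Sevik: start from *nawanut.
  rule 1 (vowel merger): nawanut → nawanot
  rule 2 (vowel merger): nawanot → newenot
  rule 3: no change — newenot
  rule 4 (unconditioned shift): newenot → newenos
  rule 5 (vowel merger): newenos → niwinos
  ⇒ Sevik niwinos
The other candidates each miss or misapply at least one Sevik change.

niwinos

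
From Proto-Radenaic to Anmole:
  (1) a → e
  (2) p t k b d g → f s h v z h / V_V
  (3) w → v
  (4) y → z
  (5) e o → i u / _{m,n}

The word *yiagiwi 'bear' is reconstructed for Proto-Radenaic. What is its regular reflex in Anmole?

Anmole: *yiagiwi
  yiagiwi → yiegiwi   [vowel merger]
  yiegiwi → yiehiwi   [intervocalic lenition]
  yiehiwi → yiehivi   [unconditioned shift]
  yiehivi → ziehivi   [unconditioned shift]
  ziehivi (rule 5 does not apply)
  giving Anmole ziehivi.

ziehivi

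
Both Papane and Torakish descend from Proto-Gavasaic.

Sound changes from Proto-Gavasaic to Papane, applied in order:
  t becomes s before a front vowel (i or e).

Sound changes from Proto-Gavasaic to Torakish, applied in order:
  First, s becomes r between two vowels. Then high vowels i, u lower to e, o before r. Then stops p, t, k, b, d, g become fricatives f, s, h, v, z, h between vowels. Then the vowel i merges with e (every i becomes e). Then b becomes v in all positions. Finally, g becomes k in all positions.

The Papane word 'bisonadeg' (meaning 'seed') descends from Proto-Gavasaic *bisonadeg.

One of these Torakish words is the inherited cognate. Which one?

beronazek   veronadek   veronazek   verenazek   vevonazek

Torakish: start from *bisonadeg.
  rule 1 (rhotacism): bisonadeg → bironadeg
  rule 2 (pre-rhotic lowering): bironadeg → beronadeg
  rule 3 (intervocalic lenition): beronadeg → beronazeg
  rule 4: no change — beronazeg
  rule 5 (unconditioned shift): beronazeg → veronazeg
  rule 6 (unconditioned shift): veronazeg → veronazek
  ⇒ Torakish veronazek
Among the options, 'veronazek' alone shows every Torakish change applied in order.

veronazek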